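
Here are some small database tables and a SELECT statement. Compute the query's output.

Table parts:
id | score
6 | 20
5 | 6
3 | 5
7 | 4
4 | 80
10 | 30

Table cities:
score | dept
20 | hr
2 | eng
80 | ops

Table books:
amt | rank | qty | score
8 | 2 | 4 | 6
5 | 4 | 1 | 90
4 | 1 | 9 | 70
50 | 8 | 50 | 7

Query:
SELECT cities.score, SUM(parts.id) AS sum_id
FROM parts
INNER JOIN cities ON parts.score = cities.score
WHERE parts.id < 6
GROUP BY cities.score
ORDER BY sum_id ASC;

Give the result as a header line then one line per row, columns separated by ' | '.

After JOIN cities (2 rows):
parts.id | parts.score | cities.score | cities.dept
6 | 20 | 20 | hr
4 | 80 | 80 | ops
After WHERE (1 rows):
parts.id | parts.score | cities.score | cities.dept
4 | 80 | 80 | ops
After GROUP BY (1 rows):
cities.score | sum_id
80 | 4
After ORDER BY (1 rows):
cities.score | sum_id
80 | 4

== RESULT ==
cities.score | sum_id
80 | 4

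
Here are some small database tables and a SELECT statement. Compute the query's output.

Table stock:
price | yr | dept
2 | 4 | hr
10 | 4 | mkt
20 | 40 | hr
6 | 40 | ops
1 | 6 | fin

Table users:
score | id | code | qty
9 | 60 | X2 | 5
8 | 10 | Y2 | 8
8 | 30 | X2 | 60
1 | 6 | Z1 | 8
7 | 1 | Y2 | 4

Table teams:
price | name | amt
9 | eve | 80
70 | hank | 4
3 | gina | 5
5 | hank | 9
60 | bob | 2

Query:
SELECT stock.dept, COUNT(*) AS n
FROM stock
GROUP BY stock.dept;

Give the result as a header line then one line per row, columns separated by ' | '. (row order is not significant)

After GROUP BY (4 rows):
stock.dept | n
hr | 2
mkt | 1
ops | 1
fin | 1

== RESULT ==
stock.dept | n
hr | 2
mkt | 1
ops | 1
fin | 1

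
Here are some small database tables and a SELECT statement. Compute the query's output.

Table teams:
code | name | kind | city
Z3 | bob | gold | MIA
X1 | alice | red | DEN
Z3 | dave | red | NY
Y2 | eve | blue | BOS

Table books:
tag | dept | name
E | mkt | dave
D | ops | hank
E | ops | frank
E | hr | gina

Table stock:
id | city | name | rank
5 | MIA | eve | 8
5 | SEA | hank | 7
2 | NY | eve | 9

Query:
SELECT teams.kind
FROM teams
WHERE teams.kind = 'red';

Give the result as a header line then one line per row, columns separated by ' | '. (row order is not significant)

== RESULT ==
teams.kind
red
red

Derivation:
After WHERE (2 rows):
teams.code | teams.name | teams.kind | teams.city
X1 | alice | red | DEN
Z3 | dave | red | NY
After SELECT (2 rows):
teams.kind
red
red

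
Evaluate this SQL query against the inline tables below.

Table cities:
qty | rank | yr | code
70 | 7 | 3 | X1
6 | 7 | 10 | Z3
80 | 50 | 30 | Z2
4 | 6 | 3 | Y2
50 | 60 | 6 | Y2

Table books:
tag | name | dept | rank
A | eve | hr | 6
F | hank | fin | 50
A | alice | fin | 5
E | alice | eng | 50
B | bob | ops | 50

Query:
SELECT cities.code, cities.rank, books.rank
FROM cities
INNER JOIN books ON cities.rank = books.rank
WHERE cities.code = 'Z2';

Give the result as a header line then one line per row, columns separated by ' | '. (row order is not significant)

After JOIN books (4 rows):
cities.qty | cities.rank | cities.yr | cities.code | books.tag | books.name | books.dept | books.rank
80 | 50 | 30 | Z2 | F | hank | fin | 50
80 | 50 | 30 | Z2 | E | alice | eng | 50
80 | 50 | 30 | Z2 | B | bob | ops | 50
4 | 6 | 3 | Y2 | A | eve | hr | 6
After WHERE (3 rows):
cities.qty | cities.rank | cities.yr | cities.code | books.tag | books.name | books.dept | books.rank
80 | 50 | 30 | Z2 | F | hank | fin | 50
80 | 50 | 30 | Z2 | E | alice | eng | 50
80 | 50 | 30 | Z2 | B | bob | ops | 50
After SELECT (3 rows):
cities.code | cities.rank | books.rank
Z2 | 50 | 50
Z2 | 50 | 50
Z2 | 50 | 50

== RESULT ==
cities.code | cities.rank | books.rank
Z2 | 50 | 50
Z2 | 50 | 50
Z2 | 50 | 50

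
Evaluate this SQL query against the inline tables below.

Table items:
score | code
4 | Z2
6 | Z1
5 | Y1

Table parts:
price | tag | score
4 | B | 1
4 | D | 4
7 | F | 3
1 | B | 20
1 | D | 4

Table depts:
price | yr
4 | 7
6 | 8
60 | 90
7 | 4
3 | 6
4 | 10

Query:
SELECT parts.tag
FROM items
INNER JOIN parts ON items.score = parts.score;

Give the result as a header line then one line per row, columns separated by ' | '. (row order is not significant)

== RESULT ==
parts.tag
D
D

Derivation:
After JOIN parts (2 rows):
items.score | items.code | parts.price | parts.tag | parts.score
4 | Z2 | 4 | D | 4
4 | Z2 | 1 | D | 4
After SELECT (2 rows):
parts.tag
D
D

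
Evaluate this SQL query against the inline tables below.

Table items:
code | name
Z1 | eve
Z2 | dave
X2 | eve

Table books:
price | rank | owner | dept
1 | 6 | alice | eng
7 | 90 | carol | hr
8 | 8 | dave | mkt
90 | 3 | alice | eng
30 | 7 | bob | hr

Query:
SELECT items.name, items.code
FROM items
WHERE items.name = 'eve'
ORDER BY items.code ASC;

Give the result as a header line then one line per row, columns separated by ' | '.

== RESULT ==
items.name | items.code
eve | X2
eve | Z1

Derivation:
After WHERE (2 rows):
items.code | items.name
Z1 | eve
X2 | eve
After SELECT (2 rows):
items.name | items.code
eve | Z1
eve | X2
After ORDER BY (2 rows):
items.name | items.code
eve | X2
eve | Z1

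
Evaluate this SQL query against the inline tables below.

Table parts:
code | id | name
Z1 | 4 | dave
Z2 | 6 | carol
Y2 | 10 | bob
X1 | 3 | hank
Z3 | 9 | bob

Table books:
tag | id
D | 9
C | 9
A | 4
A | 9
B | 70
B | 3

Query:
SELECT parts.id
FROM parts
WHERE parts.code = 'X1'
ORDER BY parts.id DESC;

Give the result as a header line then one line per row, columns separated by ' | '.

== RESULT ==
parts.id
3

Derivation:
After WHERE (1 rows):
parts.code | parts.id | parts.name
X1 | 3 | hank
After SELECT (1 rows):
parts.id
3
After ORDER BY (1 rows):
parts.id
3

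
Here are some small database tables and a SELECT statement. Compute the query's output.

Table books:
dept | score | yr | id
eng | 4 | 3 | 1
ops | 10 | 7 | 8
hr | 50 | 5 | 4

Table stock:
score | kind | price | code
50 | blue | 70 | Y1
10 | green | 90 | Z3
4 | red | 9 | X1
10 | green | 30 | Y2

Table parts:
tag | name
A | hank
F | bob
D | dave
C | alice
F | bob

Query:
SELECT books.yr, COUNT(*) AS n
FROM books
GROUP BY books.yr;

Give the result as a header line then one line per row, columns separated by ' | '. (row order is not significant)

== RESULT ==
books.yr | n
3 | 1
7 | 1
5 | 1

Derivation:
After GROUP BY (3 rows):
books.yr | n
3 | 1
7 | 1
5 | 1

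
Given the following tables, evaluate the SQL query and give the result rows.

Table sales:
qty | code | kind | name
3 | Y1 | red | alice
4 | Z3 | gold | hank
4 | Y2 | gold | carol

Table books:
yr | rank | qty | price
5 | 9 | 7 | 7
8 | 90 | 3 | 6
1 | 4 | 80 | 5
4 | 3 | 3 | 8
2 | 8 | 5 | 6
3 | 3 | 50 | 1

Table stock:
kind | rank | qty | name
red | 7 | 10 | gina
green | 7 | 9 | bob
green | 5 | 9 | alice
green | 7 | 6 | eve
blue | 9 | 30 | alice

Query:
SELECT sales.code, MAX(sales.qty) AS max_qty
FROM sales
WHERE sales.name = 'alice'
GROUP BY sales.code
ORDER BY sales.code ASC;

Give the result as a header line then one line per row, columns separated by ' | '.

== RESULT ==
sales.code | max_qty
Y1 | 3

Derivation:
After WHERE (1 rows):
sales.qty | sales.code | sales.kind | sales.name
3 | Y1 | red | alice
After GROUP BY (1 rows):
sales.code | max_qty
Y1 | 3
After ORDER BY (1 rows):
sales.code | max_qty
Y1 | 3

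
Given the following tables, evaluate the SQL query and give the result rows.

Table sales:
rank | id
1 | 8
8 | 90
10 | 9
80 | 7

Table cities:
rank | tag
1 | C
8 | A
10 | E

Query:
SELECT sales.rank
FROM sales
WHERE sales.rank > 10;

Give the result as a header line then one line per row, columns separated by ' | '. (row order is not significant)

== RESULT ==
sales.rank
80

Derivation:
After WHERE (1 rows):
sales.rank | sales.id
80 | 7
After SELECT (1 rows):
sales.rank
80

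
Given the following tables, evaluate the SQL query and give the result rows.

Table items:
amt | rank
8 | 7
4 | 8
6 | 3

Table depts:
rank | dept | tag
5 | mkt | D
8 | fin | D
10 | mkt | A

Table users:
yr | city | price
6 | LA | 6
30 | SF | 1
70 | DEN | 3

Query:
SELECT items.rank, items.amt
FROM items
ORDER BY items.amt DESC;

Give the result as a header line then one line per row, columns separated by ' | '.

== RESULT ==
items.rank | items.amt
7 | 8
3 | 6
8 | 4

Derivation:
After SELECT (3 rows):
items.rank | items.amt
7 | 8
8 | 4
3 | 6
After ORDER BY (3 rows):
items.rank | items.amt
7 | 8
3 | 6
8 | 4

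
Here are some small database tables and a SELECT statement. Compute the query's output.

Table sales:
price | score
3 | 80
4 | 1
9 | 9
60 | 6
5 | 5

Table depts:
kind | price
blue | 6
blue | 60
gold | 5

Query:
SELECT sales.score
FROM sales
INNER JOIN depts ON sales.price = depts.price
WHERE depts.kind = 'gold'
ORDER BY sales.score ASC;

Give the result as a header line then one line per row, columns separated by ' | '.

== RESULT ==
sales.score
5

Derivation:
After JOIN depts (2 rows):
sales.price | sales.score | depts.kind | depts.price
60 | 6 | blue | 60
5 | 5 | gold | 5
After WHERE (1 rows):
sales.price | sales.score | depts.kind | depts.price
5 | 5 | gold | 5
After SELECT (1 rows):
sales.score
5
After ORDER BY (1 rows):
sales.score
5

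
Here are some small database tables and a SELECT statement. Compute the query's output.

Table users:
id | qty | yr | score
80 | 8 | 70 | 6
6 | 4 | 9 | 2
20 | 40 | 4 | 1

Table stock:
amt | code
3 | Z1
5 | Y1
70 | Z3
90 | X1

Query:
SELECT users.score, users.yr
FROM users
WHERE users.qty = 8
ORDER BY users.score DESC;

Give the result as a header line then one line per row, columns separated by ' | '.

After WHERE (1 rows):
users.id | users.qty | users.yr | users.score
80 | 8 | 70 | 6
After SELECT (1 rows):
users.score | users.yr
6 | 70
After ORDER BY (1 rows):
users.score | users.yr
6 | 70

== RESULT ==
users.score | users.yr
6 | 70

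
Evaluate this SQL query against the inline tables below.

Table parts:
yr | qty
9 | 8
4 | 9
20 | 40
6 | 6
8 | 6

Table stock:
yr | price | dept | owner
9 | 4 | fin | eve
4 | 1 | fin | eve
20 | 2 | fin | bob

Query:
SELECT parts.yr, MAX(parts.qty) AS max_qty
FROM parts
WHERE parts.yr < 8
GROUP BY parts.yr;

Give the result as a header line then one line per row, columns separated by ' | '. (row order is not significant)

== RESULT ==
parts.yr | max_qty
4 | 9
6 | 6

Derivation:
After WHERE (2 rows):
parts.yr | parts.qty
4 | 9
6 | 6
After GROUP BY (2 rows):
parts.yr | max_qty
4 | 9
6 | 6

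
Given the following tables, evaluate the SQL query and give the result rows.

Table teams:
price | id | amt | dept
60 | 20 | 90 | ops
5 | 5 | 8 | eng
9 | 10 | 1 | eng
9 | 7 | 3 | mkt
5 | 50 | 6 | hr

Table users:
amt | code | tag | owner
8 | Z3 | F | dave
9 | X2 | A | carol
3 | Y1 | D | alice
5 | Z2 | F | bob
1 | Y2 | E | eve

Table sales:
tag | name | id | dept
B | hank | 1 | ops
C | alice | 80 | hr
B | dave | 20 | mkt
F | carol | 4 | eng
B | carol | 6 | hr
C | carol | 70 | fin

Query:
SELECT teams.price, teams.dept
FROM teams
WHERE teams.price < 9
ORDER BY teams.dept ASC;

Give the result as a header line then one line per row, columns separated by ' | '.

After WHERE (2 rows):
teams.price | teams.id | teams.amt | teams.dept
5 | 5 | 8 | eng
5 | 50 | 6 | hr
After SELECT (2 rows):
teams.price | teams.dept
5 | eng
5 | hr
After ORDER BY (2 rows):
teams.price | teams.dept
5 | eng
5 | hr

== RESULT ==
teams.price | teams.dept
5 | eng
5 | hr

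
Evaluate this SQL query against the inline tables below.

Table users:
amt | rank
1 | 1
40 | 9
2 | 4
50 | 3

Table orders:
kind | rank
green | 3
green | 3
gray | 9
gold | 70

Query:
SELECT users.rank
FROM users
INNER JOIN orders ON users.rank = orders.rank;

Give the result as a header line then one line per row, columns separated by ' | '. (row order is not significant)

After JOIN orders (3 rows):
users.amt | users.rank | orders.kind | orders.rank
40 | 9 | gray | 9
50 | 3 | green | 3
50 | 3 | green | 3
After SELECT (3 rows):
users.rank
9
3
3

== RESULT ==
users.rank
9
3
3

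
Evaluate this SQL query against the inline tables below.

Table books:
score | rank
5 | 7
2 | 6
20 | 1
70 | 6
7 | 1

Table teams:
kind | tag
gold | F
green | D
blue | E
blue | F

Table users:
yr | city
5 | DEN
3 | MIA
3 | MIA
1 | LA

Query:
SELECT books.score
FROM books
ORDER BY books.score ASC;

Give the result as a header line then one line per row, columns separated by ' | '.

== RESULT ==
books.score
2
5
7
20
70

Derivation:
After SELECT (5 rows):
books.score
5
2
20
70
7
After ORDER BY (5 rows):
books.score
2
5
7
20
70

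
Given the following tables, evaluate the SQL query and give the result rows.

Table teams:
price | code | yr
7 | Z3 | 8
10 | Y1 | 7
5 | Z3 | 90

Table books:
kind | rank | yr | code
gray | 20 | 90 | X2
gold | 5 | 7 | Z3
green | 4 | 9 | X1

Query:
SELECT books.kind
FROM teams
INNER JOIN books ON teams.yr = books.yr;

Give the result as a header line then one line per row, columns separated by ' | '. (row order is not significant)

After JOIN books (2 rows):
teams.price | teams.code | teams.yr | books.kind | books.rank | books.yr | books.code
10 | Y1 | 7 | gold | 5 | 7 | Z3
5 | Z3 | 90 | gray | 20 | 90 | X2
After SELECT (2 rows):
books.kind
gold
gray

== RESULT ==
books.kind
gold
gray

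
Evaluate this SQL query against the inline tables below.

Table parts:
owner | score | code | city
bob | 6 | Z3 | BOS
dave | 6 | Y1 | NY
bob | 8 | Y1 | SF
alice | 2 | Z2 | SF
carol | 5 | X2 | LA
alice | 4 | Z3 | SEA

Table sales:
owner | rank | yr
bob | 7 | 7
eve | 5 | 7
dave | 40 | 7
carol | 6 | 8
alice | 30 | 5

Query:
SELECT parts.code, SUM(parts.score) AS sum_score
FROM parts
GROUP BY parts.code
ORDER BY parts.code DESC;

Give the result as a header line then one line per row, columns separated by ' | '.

After GROUP BY (4 rows):
parts.code | sum_score
Z3 | 10
Y1 | 14
Z2 | 2
X2 | 5
After ORDER BY (4 rows):
parts.code | sum_score
Z3 | 10
Z2 | 2
Y1 | 14
X2 | 5

== RESULT ==
parts.code | sum_score
Z3 | 10
Z2 | 2
Y1 | 14
X2 | 5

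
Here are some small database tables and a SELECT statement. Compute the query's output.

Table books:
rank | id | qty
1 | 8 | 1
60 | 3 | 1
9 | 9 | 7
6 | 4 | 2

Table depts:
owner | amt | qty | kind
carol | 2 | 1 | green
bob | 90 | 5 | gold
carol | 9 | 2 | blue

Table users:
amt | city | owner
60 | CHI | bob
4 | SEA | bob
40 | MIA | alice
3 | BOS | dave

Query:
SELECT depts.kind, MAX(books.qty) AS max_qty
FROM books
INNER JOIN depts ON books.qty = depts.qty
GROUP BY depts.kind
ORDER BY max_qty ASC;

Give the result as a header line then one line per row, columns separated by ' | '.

After JOIN depts (3 rows):
books.rank | books.id | books.qty | depts.owner | depts.amt | depts.qty | depts.kind
1 | 8 | 1 | carol | 2 | 1 | green
60 | 3 | 1 | carol | 2 | 1 | green
6 | 4 | 2 | carol | 9 | 2 | blue
After GROUP BY (2 rows):
depts.kind | max_qty
green | 1
blue | 2
After ORDER BY (2 rows):
depts.kind | max_qty
green | 1
blue | 2

== RESULT ==
depts.kind | max_qty
green | 1
blue | 2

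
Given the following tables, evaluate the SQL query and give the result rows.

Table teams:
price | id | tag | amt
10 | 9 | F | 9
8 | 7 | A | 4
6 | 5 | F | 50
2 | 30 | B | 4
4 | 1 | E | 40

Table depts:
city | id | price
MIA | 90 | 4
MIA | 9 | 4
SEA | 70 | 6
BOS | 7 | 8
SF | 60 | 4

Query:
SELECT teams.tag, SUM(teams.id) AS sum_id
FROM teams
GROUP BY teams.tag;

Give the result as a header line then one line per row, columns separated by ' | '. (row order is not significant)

After GROUP BY (4 rows):
teams.tag | sum_id
F | 14
A | 7
B | 30
E | 1

== RESULT ==
teams.tag | sum_id
F | 14
A | 7
B | 30
E | 1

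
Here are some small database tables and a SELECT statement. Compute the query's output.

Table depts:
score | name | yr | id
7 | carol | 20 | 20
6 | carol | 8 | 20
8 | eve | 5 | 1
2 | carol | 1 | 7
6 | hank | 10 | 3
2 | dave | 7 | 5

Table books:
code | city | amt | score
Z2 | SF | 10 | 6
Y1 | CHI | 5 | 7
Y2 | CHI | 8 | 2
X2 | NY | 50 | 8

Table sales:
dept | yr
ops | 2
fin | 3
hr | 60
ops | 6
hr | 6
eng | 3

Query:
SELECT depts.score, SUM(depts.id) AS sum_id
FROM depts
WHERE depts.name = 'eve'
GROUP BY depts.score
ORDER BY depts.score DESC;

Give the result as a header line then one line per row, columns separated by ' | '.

After WHERE (1 rows):
depts.score | depts.name | depts.yr | depts.id
8 | eve | 5 | 1
After GROUP BY (1 rows):
depts.score | sum_id
8 | 1
After ORDER BY (1 rows):
depts.score | sum_id
8 | 1

== RESULT ==
depts.score | sum_id
8 | 1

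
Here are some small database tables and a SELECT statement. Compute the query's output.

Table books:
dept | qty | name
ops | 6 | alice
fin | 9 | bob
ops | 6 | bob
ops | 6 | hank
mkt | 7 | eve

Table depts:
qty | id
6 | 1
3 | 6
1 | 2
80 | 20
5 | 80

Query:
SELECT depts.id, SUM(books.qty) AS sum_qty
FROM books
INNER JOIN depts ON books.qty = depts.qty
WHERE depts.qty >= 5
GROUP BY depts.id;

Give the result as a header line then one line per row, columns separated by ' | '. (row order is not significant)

== RESULT ==
depts.id | sum_qty
1 | 18

Derivation:
After JOIN depts (3 rows):
books.dept | books.qty | books.name | depts.qty | depts.id
ops | 6 | alice | 6 | 1
ops | 6 | bob | 6 | 1
ops | 6 | hank | 6 | 1
After WHERE (3 rows):
books.dept | books.qty | books.name | depts.qty | depts.id
ops | 6 | alice | 6 | 1
ops | 6 | bob | 6 | 1
ops | 6 | hank | 6 | 1
After GROUP BY (1 rows):
depts.id | sum_qty
1 | 18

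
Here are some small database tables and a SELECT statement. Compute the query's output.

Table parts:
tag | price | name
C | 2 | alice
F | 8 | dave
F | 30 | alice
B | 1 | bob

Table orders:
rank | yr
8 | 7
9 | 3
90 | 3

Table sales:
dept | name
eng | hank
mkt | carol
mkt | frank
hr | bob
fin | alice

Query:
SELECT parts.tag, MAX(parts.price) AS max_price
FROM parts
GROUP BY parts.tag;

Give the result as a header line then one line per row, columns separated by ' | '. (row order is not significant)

== RESULT ==
parts.tag | max_price
C | 2
F | 30
B | 1

Derivation:
After GROUP BY (3 rows):
parts.tag | max_price
C | 2
F | 30
B | 1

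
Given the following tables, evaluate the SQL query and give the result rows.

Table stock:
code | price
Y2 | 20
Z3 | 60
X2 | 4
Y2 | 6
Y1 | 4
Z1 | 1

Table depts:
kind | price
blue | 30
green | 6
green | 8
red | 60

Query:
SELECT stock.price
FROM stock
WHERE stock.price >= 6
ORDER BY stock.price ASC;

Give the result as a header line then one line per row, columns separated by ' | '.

After WHERE (3 rows):
stock.code | stock.price
Y2 | 20
Z3 | 60
Y2 | 6
After SELECT (3 rows):
stock.price
20
60
6
After ORDER BY (3 rows):
stock.price
6
20
60

== RESULT ==
stock.price
6
20
60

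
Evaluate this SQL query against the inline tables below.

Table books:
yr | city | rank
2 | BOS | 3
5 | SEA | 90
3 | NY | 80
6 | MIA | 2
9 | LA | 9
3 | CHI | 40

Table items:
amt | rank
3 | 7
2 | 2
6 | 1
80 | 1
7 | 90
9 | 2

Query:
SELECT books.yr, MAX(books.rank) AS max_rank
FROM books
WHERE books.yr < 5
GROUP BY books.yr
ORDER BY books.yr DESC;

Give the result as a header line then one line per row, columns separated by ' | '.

After WHERE (3 rows):
books.yr | books.city | books.rank
2 | BOS | 3
3 | NY | 80
3 | CHI | 40
After GROUP BY (2 rows):
books.yr | max_rank
2 | 3
3 | 80
After ORDER BY (2 rows):
books.yr | max_rank
3 | 80
2 | 3

== RESULT ==
books.yr | max_rank
3 | 80
2 | 3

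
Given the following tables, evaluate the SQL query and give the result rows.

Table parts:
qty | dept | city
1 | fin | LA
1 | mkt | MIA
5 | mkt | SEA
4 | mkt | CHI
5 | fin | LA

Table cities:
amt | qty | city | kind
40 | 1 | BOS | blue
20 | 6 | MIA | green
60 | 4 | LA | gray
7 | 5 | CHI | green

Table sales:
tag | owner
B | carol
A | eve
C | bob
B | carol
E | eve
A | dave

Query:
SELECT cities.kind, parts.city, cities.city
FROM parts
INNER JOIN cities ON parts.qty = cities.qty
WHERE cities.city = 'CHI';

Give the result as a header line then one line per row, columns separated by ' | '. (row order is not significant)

After JOIN cities (5 rows):
parts.qty | parts.dept | parts.city | cities.amt | cities.qty | cities.city | cities.kind
1 | fin | LA | 40 | 1 | BOS | blue
1 | mkt | MIA | 40 | 1 | BOS | blue
5 | mkt | SEA | 7 | 5 | CHI | green
4 | mkt | CHI | 60 | 4 | LA | gray
5 | fin | LA | 7 | 5 | CHI | green
After WHERE (2 rows):
parts.qty | parts.dept | parts.city | cities.amt | cities.qty | cities.city | cities.kind
5 | mkt | SEA | 7 | 5 | CHI | green
5 | fin | LA | 7 | 5 | CHI | green
After SELECT (2 rows):
cities.kind | parts.city | cities.city
green | SEA | CHI
green | LA | CHI

== RESULT ==
cities.kind | parts.city | cities.city
green | SEA | CHI
green | LA | CHI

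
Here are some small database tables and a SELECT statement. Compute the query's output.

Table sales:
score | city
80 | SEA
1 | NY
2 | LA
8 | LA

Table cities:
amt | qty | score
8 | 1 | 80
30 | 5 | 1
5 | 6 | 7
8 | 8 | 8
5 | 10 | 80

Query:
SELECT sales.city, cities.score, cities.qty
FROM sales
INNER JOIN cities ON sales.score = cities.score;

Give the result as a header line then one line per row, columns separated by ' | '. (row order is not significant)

== RESULT ==
sales.city | cities.score | cities.qty
SEA | 80 | 1
SEA | 80 | 10
NY | 1 | 5
LA | 8 | 8

Derivation:
After JOIN cities (4 rows):
sales.score | sales.city | cities.amt | cities.qty | cities.score
80 | SEA | 8 | 1 | 80
80 | SEA | 5 | 10 | 80
1 | NY | 30 | 5 | 1
8 | LA | 8 | 8 | 8
After SELECT (4 rows):
sales.city | cities.score | cities.qty
SEA | 80 | 1
SEA | 80 | 10
NY | 1 | 5
LA | 8 | 8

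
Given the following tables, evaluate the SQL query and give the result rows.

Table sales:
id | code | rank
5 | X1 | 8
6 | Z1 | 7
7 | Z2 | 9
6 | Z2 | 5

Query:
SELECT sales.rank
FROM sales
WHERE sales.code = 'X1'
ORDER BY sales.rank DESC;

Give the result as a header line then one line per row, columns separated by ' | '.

After WHERE (1 rows):
sales.id | sales.code | sales.rank
5 | X1 | 8
After SELECT (1 rows):
sales.rank
8
After ORDER BY (1 rows):
sales.rank
8

== RESULT ==
sales.rank
8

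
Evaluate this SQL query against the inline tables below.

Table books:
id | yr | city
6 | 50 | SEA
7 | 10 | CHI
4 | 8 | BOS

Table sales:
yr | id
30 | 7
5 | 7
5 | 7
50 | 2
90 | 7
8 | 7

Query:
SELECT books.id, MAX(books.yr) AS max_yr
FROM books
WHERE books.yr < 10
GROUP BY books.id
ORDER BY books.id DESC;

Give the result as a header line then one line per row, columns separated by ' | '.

After WHERE (1 rows):
books.id | books.yr | books.city
4 | 8 | BOS
After GROUP BY (1 rows):
books.id | max_yr
4 | 8
After ORDER BY (1 rows):
books.id | max_yr
4 | 8

== RESULT ==
books.id | max_yr
4 | 8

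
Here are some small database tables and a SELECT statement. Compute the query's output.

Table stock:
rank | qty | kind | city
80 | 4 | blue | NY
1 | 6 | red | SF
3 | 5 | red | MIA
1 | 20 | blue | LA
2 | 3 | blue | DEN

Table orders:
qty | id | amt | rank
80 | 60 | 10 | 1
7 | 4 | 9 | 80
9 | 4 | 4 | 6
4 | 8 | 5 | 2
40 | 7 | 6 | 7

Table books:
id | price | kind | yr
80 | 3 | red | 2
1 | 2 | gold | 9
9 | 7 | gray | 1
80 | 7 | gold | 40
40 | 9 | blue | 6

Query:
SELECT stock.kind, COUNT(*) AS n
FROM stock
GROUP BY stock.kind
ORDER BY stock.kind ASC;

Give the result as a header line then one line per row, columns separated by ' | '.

== RESULT ==
stock.kind | n
blue | 3
red | 2

Derivation:
After GROUP BY (2 rows):
stock.kind | n
blue | 3
red | 2
After ORDER BY (2 rows):
stock.kind | n
blue | 3
red | 2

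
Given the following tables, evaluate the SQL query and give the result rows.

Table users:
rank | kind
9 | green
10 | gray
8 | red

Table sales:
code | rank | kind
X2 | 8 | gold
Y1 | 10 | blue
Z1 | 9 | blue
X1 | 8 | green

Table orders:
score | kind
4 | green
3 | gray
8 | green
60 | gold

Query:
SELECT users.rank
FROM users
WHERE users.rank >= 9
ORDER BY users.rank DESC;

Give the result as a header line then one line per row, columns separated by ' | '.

== RESULT ==
users.rank
10
9

Derivation:
After WHERE (2 rows):
users.rank | users.kind
9 | green
10 | gray
After SELECT (2 rows):
users.rank
9
10
After ORDER BY (2 rows):
users.rank
10
9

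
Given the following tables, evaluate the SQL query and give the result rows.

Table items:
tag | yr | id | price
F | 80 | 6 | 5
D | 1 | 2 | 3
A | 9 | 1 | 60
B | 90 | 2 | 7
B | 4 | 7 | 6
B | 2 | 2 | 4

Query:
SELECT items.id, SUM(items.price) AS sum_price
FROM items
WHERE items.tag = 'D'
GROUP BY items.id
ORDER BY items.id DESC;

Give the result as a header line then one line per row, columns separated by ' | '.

After WHERE (1 rows):
items.tag | items.yr | items.id | items.price
D | 1 | 2 | 3
After GROUP BY (1 rows):
items.id | sum_price
2 | 3
After ORDER BY (1 rows):
items.id | sum_price
2 | 3

== RESULT ==
items.id | sum_price
2 | 3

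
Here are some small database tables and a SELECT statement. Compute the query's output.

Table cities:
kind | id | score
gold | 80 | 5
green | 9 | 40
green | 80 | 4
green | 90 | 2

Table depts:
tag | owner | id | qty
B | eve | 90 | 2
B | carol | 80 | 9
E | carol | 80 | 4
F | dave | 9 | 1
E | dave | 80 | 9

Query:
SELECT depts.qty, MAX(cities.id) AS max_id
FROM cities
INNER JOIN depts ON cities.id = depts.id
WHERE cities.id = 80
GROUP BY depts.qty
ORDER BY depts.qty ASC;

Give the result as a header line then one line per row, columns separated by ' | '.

After JOIN depts (8 rows):
cities.kind | cities.id | cities.score | depts.tag | depts.owner | depts.id | depts.qty
gold | 80 | 5 | B | carol | 80 | 9
gold | 80 | 5 | E | carol | 80 | 4
gold | 80 | 5 | E | dave | 80 | 9
green | 9 | 40 | F | dave | 9 | 1
green | 80 | 4 | B | carol | 80 | 9
green | 80 | 4 | E | carol | 80 | 4
green | 80 | 4 | E | dave | 80 | 9
green | 90 | 2 | B | eve | 90 | 2
After WHERE (6 rows):
cities.kind | cities.id | cities.score | depts.tag | depts.owner | depts.id | depts.qty
gold | 80 | 5 | B | carol | 80 | 9
gold | 80 | 5 | E | carol | 80 | 4
gold | 80 | 5 | E | dave | 80 | 9
green | 80 | 4 | B | carol | 80 | 9
green | 80 | 4 | E | carol | 80 | 4
green | 80 | 4 | E | dave | 80 | 9
After GROUP BY (2 rows):
depts.qty | max_id
9 | 80
4 | 80
After ORDER BY (2 rows):
depts.qty | max_id
4 | 80
9 | 80

== RESULT ==
depts.qty | max_id
4 | 80
9 | 80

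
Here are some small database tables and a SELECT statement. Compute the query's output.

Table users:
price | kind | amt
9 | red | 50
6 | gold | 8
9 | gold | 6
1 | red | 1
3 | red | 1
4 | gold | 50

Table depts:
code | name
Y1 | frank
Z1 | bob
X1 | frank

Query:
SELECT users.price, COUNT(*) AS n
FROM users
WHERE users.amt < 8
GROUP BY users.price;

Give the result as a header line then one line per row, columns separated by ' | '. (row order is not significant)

After WHERE (3 rows):
users.price | users.kind | users.amt
9 | gold | 6
1 | red | 1
3 | red | 1
After GROUP BY (3 rows):
users.price | n
9 | 1
1 | 1
3 | 1

== RESULT ==
users.price | n
9 | 1
1 | 1
3 | 1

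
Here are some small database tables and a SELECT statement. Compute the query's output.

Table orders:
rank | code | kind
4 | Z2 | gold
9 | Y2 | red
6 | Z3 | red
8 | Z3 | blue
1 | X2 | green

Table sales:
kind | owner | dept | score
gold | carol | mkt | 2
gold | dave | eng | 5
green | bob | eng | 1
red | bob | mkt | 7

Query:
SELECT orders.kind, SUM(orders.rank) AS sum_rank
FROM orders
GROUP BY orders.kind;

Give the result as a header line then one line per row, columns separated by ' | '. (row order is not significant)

== RESULT ==
orders.kind | sum_rank
gold | 4
red | 15
blue | 8
green | 1

Derivation:
After GROUP BY (4 rows):
orders.kind | sum_rank
gold | 4
red | 15
blue | 8
green | 1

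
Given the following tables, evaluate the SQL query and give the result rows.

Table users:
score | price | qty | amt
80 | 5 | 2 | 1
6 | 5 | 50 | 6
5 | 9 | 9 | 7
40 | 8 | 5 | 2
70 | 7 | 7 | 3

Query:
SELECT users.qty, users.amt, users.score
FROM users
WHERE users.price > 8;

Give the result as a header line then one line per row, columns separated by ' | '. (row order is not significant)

After WHERE (1 rows):
users.score | users.price | users.qty | users.amt
5 | 9 | 9 | 7
After SELECT (1 rows):
users.qty | users.amt | users.score
9 | 7 | 5

== RESULT ==
users.qty | users.amt | users.score
9 | 7 | 5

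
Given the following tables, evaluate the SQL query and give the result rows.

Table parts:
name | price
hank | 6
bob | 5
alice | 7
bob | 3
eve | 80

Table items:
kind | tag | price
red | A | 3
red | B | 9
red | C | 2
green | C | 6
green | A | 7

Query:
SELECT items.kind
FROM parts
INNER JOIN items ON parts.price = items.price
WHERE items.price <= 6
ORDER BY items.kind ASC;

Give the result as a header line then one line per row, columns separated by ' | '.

After JOIN items (3 rows):
parts.name | parts.price | items.kind | items.tag | items.price
hank | 6 | green | C | 6
alice | 7 | green | A | 7
bob | 3 | red | A | 3
After WHERE (2 rows):
parts.name | parts.price | items.kind | items.tag | items.price
hank | 6 | green | C | 6
bob | 3 | red | A | 3
After SELECT (2 rows):
items.kind
green
red
After ORDER BY (2 rows):
items.kind
green
red

== RESULT ==
items.kind
green
red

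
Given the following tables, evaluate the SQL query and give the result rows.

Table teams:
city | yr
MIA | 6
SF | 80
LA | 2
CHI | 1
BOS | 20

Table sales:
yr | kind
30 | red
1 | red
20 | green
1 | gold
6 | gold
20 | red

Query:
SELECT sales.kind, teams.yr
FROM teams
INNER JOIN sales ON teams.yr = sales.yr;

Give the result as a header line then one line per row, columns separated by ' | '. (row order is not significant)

== RESULT ==
sales.kind | teams.yr
gold | 6
red | 1
gold | 1
green | 20
red | 20

Derivation:
After JOIN sales (5 rows):
teams.city | teams.yr | sales.yr | sales.kind
MIA | 6 | 6 | gold
CHI | 1 | 1 | red
CHI | 1 | 1 | gold
BOS | 20 | 20 | green
BOS | 20 | 20 | red
After SELECT (5 rows):
sales.kind | teams.yr
gold | 6
red | 1
gold | 1
green | 20
red | 20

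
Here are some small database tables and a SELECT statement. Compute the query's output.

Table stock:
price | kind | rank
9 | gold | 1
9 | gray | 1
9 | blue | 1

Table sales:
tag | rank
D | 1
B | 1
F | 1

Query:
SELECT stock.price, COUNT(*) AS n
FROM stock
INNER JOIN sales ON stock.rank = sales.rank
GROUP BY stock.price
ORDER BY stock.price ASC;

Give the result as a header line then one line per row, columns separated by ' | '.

== RESULT ==
stock.price | n
9 | 9

Derivation:
After JOIN sales (9 rows):
stock.price | stock.kind | stock.rank | sales.tag | sales.rank
9 | gold | 1 | D | 1
9 | gold | 1 | B | 1
9 | gold | 1 | F | 1
9 | gray | 1 | D | 1
9 | gray | 1 | B | 1
9 | gray | 1 | F | 1
9 | blue | 1 | D | 1
9 | blue | 1 | B | 1
9 | blue | 1 | F | 1
After GROUP BY (1 rows):
stock.price | n
9 | 9
After ORDER BY (1 rows):
stock.price | n
9 | 9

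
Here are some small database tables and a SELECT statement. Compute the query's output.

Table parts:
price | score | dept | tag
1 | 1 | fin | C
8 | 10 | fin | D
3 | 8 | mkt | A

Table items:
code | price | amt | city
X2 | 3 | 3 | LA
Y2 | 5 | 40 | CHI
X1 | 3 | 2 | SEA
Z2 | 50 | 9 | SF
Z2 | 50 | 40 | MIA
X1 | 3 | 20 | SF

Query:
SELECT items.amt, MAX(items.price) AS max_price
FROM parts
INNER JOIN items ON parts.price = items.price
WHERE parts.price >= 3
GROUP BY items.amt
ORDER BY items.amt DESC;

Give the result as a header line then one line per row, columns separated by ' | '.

== RESULT ==
items.amt | max_price
20 | 3
3 | 3
2 | 3

Derivation:
After JOIN items (3 rows):
parts.price | parts.score | parts.dept | parts.tag | items.code | items.price | items.amt | items.city
3 | 8 | mkt | A | X2 | 3 | 3 | LA
3 | 8 | mkt | A | X1 | 3 | 2 | SEA
3 | 8 | mkt | A | X1 | 3 | 20 | SF
After WHERE (3 rows):
parts.price | parts.score | parts.dept | parts.tag | items.code | items.price | items.amt | items.city
3 | 8 | mkt | A | X2 | 3 | 3 | LA
3 | 8 | mkt | A | X1 | 3 | 2 | SEA
3 | 8 | mkt | A | X1 | 3 | 20 | SF
After GROUP BY (3 rows):
items.amt | max_price
3 | 3
2 | 3
20 | 3
After ORDER BY (3 rows):
items.amt | max_price
20 | 3
3 | 3
2 | 3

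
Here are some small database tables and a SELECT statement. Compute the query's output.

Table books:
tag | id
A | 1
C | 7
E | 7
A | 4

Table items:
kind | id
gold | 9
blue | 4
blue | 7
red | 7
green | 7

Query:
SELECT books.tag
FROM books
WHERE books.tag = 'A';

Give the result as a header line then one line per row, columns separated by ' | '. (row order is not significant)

After WHERE (2 rows):
books.tag | books.id
A | 1
A | 4
After SELECT (2 rows):
books.tag
A
A

== RESULT ==
books.tag
A
A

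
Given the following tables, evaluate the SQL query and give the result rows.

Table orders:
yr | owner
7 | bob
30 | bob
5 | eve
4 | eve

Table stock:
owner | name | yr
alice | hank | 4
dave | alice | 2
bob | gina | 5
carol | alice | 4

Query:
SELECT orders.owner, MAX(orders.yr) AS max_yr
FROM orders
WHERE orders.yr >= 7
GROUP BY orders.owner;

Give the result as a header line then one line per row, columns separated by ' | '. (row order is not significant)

== RESULT ==
orders.owner | max_yr
bob | 30

Derivation:
After WHERE (2 rows):
orders.yr | orders.owner
7 | bob
30 | bob
After GROUP BY (1 rows):
orders.owner | max_yr
bob | 30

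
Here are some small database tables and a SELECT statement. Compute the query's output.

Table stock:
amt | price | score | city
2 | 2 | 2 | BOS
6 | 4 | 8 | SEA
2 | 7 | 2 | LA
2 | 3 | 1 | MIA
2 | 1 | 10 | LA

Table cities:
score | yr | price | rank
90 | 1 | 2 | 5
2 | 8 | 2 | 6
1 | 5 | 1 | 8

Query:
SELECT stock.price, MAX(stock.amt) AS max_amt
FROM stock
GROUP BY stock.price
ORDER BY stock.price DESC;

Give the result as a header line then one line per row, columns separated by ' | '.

After GROUP BY (5 rows):
stock.price | max_amt
2 | 2
4 | 6
7 | 2
3 | 2
1 | 2
After ORDER BY (5 rows):
stock.price | max_amt
7 | 2
4 | 6
3 | 2
2 | 2
1 | 2

== RESULT ==
stock.price | max_amt
7 | 2
4 | 6
3 | 2
2 | 2
1 | 2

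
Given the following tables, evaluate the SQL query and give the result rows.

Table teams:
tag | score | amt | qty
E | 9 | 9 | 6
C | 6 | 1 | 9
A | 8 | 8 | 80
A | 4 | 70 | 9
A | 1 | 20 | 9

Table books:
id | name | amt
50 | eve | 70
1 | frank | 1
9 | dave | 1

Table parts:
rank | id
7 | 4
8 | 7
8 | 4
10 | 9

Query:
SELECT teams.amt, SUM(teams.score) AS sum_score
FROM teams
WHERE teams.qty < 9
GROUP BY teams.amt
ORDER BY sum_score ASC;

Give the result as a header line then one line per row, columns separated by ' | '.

After WHERE (1 rows):
teams.tag | teams.score | teams.amt | teams.qty
E | 9 | 9 | 6
After GROUP BY (1 rows):
teams.amt | sum_score
9 | 9
After ORDER BY (1 rows):
teams.amt | sum_score
9 | 9

== RESULT ==
teams.amt | sum_score
9 | 9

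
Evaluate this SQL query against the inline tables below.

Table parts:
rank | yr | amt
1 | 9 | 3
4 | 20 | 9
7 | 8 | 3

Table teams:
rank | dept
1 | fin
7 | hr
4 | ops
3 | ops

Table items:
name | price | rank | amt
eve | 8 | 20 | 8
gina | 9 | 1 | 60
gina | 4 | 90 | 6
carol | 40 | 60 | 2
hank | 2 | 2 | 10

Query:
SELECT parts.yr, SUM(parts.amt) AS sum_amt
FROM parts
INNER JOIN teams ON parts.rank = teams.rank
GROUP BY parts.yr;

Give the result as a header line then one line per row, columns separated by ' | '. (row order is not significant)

After JOIN teams (3 rows):
parts.rank | parts.yr | parts.amt | teams.rank | teams.dept
1 | 9 | 3 | 1 | fin
4 | 20 | 9 | 4 | ops
7 | 8 | 3 | 7 | hr
After GROUP BY (3 rows):
parts.yr | sum_amt
9 | 3
20 | 9
8 | 3

== RESULT ==
parts.yr | sum_amt
9 | 3
20 | 9
8 | 3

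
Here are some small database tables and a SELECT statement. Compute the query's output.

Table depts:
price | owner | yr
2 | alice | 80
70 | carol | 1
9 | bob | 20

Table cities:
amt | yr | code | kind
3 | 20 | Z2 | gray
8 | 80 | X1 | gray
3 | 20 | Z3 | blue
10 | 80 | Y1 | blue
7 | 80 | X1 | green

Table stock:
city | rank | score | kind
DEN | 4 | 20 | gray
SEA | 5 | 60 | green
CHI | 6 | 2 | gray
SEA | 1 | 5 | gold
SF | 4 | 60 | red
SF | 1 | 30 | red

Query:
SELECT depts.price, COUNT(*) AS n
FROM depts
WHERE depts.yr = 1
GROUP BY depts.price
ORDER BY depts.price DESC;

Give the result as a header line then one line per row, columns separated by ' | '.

== RESULT ==
depts.price | n
70 | 1

Derivation:
After WHERE (1 rows):
depts.price | depts.owner | depts.yr
70 | carol | 1
After GROUP BY (1 rows):
depts.price | n
70 | 1
After ORDER BY (1 rows):
depts.price | n
70 | 1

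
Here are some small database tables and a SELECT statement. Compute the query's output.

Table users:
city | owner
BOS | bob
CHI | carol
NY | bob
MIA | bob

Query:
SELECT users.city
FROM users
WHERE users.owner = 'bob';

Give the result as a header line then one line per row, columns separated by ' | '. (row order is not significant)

== RESULT ==
users.city
BOS
NY
MIA

Derivation:
After WHERE (3 rows):
users.city | users.owner
BOS | bob
NY | bob
MIA | bob
After SELECT (3 rows):
users.city
BOS
NY
MIA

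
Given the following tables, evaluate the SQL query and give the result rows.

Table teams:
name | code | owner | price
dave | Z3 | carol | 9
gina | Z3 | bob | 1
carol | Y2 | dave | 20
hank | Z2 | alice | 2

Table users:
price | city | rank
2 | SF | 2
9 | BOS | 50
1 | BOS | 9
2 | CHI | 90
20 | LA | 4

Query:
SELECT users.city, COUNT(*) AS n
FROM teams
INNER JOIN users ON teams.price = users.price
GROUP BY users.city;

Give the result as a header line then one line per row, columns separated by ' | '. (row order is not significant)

== RESULT ==
users.city | n
BOS | 2
LA | 1
SF | 1
CHI | 1

Derivation:
After JOIN users (5 rows):
teams.name | teams.code | teams.owner | teams.price | users.price | users.city | users.rank
dave | Z3 | carol | 9 | 9 | BOS | 50
gina | Z3 | bob | 1 | 1 | BOS | 9
carol | Y2 | dave | 20 | 20 | LA | 4
hank | Z2 | alice | 2 | 2 | SF | 2
hank | Z2 | alice | 2 | 2 | CHI | 90
After GROUP BY (4 rows):
users.city | n
BOS | 2
LA | 1
SF | 1
CHI | 1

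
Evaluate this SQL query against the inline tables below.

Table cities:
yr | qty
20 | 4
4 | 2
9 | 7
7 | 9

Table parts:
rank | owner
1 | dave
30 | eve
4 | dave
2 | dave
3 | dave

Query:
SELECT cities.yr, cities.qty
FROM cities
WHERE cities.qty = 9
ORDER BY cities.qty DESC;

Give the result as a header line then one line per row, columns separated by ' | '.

After WHERE (1 rows):
cities.yr | cities.qty
7 | 9
After SELECT (1 rows):
cities.yr | cities.qty
7 | 9
After ORDER BY (1 rows):
cities.yr | cities.qty
7 | 9

== RESULT ==
cities.yr | cities.qty
7 | 9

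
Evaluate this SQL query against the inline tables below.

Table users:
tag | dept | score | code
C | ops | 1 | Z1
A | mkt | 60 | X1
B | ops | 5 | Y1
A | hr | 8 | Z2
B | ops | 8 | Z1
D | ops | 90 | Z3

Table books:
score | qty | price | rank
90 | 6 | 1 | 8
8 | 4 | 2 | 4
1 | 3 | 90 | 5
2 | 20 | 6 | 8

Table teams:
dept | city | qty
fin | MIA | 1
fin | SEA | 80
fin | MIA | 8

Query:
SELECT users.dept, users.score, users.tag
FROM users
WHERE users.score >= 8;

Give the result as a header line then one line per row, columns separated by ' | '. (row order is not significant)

After WHERE (4 rows):
users.tag | users.dept | users.score | users.code
A | mkt | 60 | X1
A | hr | 8 | Z2
B | ops | 8 | Z1
D | ops | 90 | Z3
After SELECT (4 rows):
users.dept | users.score | users.tag
mkt | 60 | A
hr | 8 | A
ops | 8 | B
ops | 90 | D

== RESULT ==
users.dept | users.score | users.tag
mkt | 60 | A
hr | 8 | A
ops | 8 | B
ops | 90 | D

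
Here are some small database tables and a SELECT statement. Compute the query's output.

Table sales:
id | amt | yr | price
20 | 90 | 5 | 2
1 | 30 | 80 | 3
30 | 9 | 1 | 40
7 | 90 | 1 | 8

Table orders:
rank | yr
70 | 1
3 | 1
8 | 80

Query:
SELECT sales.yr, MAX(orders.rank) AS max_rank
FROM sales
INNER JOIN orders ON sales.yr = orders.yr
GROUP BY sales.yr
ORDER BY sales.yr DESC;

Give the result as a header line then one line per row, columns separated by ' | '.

== RESULT ==
sales.yr | max_rank
80 | 8
1 | 70

Derivation:
After JOIN orders (5 rows):
sales.id | sales.amt | sales.yr | sales.price | orders.rank | orders.yr
1 | 30 | 80 | 3 | 8 | 80
30 | 9 | 1 | 40 | 70 | 1
30 | 9 | 1 | 40 | 3 | 1
7 | 90 | 1 | 8 | 70 | 1
7 | 90 | 1 | 8 | 3 | 1
After GROUP BY (2 rows):
sales.yr | max_rank
80 | 8
1 | 70
After ORDER BY (2 rows):
sales.yr | max_rank
80 | 8
1 | 70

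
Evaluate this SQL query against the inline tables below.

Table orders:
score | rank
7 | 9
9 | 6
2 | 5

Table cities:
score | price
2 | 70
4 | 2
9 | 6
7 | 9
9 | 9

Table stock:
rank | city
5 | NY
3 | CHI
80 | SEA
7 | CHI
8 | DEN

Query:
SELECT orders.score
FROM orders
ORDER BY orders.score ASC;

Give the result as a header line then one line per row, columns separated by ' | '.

After SELECT (3 rows):
orders.score
7
9
2
After ORDER BY (3 rows):
orders.score
2
7
9

== RESULT ==
orders.score
2
7
9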